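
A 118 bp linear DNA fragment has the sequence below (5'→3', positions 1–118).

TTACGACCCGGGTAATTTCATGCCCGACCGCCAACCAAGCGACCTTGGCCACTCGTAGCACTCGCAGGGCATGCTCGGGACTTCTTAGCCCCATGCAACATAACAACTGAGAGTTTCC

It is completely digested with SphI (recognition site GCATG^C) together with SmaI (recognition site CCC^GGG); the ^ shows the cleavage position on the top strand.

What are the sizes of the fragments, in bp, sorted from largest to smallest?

The SphI site (GCATGC) starts at position 69.
SphI cuts after base 5 of each site (before the last base), so after position 73.
The SmaI site (CCCGGG) starts at position 7.
SmaI cuts after base 3 of each site, so after position 9.
Combined cut positions: 9, 73.
Linear molecule, 2 cuts → 3 fragments:
  1–9 → 9 bp
  10–73 → 64 bp
  74–118 → 45 bp
Sorted largest to smallest: 64, 45, 9 bp.

64, 45, 9 bp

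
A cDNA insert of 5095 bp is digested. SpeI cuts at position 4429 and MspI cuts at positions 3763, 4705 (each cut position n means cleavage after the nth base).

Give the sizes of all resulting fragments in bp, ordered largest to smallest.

Combined cut positions (sorted): 3763, 4429, 4705.
Linear molecule, 3 cuts → 4 fragments:
  3763 − 0 = 3763 bp
  4429 − 3763 = 666 bp
  4705 − 4429 = 276 bp
  5095 − 4705 = 390 bp
Sorted largest to smallest: 3763, 666, 390, 276 bp.

3763, 666, 390, 276 bp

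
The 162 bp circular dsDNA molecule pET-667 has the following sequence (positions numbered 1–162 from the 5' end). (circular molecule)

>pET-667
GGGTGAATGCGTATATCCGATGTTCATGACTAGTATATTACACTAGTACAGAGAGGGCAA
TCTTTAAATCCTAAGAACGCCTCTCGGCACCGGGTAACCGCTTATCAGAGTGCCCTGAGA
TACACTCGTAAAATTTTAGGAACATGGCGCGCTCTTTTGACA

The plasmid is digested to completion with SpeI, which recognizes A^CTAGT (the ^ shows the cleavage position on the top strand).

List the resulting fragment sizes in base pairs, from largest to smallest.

SpeI sites (ACTAGT) start at positions 29, 42.
SpeI cuts after the first base of each site, so after positions 29, 42.
Circular molecule, 2 cuts → 2 fragments:
  30–42 → 13 bp
  43–162 then 1–29 → 120 + 29 = 149 bp
Sorted largest to smallest: 149, 13 bp.

149, 13 bp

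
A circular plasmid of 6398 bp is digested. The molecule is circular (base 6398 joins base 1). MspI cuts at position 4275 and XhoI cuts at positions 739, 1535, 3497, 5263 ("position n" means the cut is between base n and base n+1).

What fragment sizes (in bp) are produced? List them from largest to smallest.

Combined cut positions (sorted): 739, 1535, 3497, 4275, 5263.
Circular molecule, 5 cuts → 5 fragments:
  1535 − 739 = 796 bp
  3497 − 1535 = 1962 bp
  4275 − 3497 = 778 bp
  5263 − 4275 = 988 bp
  wrap: 6398 − 5263 + 739 = 1874 bp
Sorted largest to smallest: 1962, 1874, 988, 796, 778 bp.

1962, 1874, 988, 796, 778 bp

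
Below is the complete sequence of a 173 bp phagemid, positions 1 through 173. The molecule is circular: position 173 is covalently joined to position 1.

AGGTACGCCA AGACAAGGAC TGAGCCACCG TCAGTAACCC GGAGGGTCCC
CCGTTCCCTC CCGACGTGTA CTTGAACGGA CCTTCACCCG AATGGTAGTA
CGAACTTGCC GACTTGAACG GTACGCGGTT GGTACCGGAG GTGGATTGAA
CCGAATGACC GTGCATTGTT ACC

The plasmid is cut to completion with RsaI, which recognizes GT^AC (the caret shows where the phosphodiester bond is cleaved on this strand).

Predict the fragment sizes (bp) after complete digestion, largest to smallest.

65, 44, 30, 23, 11 bp

RsaI sites (GTAC) start at positions 3, 68, 98, 121, 132.
RsaI cuts after base 2 of each site, so after positions 4, 69, 99, 122, 133.
Circular molecule, 5 cuts → 5 fragments:
  5–69 → 65 bp
  70–99 → 30 bp
  100–122 → 23 bp
  123–133 → 11 bp
  134–173 then 1–4 → 40 + 4 = 44 bp
Sorted largest to smallest: 65, 44, 30, 23, 11 bp.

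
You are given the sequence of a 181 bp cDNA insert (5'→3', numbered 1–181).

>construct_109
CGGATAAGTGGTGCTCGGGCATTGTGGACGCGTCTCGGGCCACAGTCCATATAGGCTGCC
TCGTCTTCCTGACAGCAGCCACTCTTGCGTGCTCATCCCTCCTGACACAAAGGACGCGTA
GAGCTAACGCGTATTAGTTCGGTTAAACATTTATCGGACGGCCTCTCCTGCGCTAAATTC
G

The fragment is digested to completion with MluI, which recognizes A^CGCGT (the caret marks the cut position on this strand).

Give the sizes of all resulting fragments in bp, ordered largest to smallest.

MluI sites (ACGCGT) start at positions 28, 114, 127.
MluI cuts after the first base of each site, so after positions 28, 114, 127.
Linear molecule, 3 cuts → 4 fragments:
  1–28 → 28 bp
  29–114 → 86 bp
  115–127 → 13 bp
  128–181 → 54 bp
Sorted largest to smallest: 86, 54, 28, 13 bp.

86, 54, 28, 13 bp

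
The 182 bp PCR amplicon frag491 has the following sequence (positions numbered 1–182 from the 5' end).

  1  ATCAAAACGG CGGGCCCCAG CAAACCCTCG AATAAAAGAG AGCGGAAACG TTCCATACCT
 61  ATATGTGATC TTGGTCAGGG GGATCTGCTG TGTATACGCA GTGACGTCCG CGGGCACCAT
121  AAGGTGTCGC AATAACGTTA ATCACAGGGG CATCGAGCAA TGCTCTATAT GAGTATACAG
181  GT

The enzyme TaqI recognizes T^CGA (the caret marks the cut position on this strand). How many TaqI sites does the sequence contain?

2

TCGA occurs starting at positions 28, 153.
TaqI cuts at 2 sites.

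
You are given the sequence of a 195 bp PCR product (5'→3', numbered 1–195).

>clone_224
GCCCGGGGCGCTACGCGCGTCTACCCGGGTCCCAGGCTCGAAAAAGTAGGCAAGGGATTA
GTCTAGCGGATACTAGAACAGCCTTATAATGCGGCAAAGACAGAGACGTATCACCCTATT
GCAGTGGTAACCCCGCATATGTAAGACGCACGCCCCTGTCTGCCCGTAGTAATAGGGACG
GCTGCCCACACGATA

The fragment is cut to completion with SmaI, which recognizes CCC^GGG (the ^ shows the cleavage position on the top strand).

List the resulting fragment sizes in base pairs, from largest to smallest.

169, 22, 4 bp

SmaI sites (CCCGGG) start at positions 2, 24.
SmaI cuts after base 3 of each site, so after positions 4, 26.
Linear molecule, 2 cuts → 3 fragments:
  1–4 → 4 bp
  5–26 → 22 bp
  27–195 → 169 bp
Sorted largest to smallest: 169, 22, 4 bp.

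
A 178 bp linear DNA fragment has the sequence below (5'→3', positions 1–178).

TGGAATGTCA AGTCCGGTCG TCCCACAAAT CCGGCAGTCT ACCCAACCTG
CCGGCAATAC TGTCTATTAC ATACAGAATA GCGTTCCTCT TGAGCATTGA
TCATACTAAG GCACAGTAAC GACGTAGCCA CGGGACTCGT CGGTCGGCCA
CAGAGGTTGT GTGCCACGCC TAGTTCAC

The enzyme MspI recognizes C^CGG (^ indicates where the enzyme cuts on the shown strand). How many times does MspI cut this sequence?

CCGG occurs starting at positions 14, 31, 51.
MspI cuts at 3 sites.

3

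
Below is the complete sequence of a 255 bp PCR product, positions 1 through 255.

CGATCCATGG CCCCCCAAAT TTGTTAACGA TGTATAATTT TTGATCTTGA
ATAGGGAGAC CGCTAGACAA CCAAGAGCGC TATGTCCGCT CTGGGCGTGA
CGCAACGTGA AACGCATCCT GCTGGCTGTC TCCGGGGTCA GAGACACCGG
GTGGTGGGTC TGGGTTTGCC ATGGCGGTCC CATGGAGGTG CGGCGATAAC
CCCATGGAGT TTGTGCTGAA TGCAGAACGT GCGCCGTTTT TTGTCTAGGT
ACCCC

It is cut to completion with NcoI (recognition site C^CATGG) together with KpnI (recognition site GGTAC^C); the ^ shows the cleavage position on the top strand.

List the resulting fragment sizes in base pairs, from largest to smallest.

164, 50, 22, 11, 5, 3 bp

NcoI sites (CCATGG) start at positions 5, 169, 180, 202.
NcoI cuts after the first base of each site, so after positions 5, 169, 180, 202.
The KpnI site (GGTACC) starts at position 248.
KpnI cuts after base 5 of each site (before the last base), so after position 252.
Combined cut positions: 5, 169, 180, 202, 252.
Linear molecule, 5 cuts → 6 fragments:
  1–5 → 5 bp
  6–169 → 164 bp
  170–180 → 11 bp
  181–202 → 22 bp
  203–252 → 50 bp
  253–255 → 3 bp
Sorted largest to smallest: 164, 50, 22, 11, 5, 3 bp.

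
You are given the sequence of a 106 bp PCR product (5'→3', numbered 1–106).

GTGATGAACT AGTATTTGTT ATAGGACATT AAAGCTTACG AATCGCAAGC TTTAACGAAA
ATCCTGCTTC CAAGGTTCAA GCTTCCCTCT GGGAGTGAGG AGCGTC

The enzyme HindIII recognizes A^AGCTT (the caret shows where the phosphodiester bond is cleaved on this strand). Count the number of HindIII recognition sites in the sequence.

3

AAGCTT occurs starting at positions 32, 47, 79.
HindIII cuts at 3 sites.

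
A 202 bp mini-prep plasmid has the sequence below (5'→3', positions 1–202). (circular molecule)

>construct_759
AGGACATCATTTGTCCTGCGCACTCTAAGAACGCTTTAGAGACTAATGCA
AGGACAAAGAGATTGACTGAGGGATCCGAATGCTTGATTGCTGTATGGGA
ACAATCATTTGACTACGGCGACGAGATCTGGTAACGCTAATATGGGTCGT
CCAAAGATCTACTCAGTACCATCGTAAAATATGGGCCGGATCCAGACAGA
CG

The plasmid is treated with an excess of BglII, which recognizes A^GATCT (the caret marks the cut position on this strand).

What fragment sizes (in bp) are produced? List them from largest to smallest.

BglII sites (AGATCT) start at positions 124, 155.
BglII cuts after the first base of each site, so after positions 124, 155.
Circular molecule, 2 cuts → 2 fragments:
  125–155 → 31 bp
  156–202 then 1–124 → 47 + 124 = 171 bp
Sorted largest to smallest: 171, 31 bp.

171, 31 bp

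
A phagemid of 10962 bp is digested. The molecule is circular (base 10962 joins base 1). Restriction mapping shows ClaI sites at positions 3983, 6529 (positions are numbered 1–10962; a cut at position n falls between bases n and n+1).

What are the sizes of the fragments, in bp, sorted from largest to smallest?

8416, 2546 bp

Circular molecule, 2 cuts → 2 fragments:
  6529 − 3983 = 2546 bp
  wrap: 10962 − 6529 + 3983 = 8416 bp
Sorted largest to smallest: 8416, 2546 bp.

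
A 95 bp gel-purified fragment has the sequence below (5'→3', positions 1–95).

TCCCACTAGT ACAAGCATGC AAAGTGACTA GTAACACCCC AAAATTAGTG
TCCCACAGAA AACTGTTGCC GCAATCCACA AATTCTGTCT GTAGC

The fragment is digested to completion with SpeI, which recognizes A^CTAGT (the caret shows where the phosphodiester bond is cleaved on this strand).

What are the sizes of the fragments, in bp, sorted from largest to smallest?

SpeI sites (ACTAGT) start at positions 5, 27.
SpeI cuts after the first base of each site, so after positions 5, 27.
Linear molecule, 2 cuts → 3 fragments:
  1–5 → 5 bp
  6–27 → 22 bp
  28–95 → 68 bp
Sorted largest to smallest: 68, 22, 5 bp.

68, 22, 5 bp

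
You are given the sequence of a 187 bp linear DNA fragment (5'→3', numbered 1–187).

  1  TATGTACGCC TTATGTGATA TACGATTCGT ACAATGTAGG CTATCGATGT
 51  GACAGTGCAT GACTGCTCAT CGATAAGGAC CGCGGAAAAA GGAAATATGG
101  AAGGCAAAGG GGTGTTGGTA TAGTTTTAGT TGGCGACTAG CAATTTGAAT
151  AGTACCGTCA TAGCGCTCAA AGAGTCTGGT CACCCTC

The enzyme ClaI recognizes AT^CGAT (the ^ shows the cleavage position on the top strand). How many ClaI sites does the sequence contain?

ATCGAT occurs starting at positions 43, 69.
ClaI cuts at 2 sites.

2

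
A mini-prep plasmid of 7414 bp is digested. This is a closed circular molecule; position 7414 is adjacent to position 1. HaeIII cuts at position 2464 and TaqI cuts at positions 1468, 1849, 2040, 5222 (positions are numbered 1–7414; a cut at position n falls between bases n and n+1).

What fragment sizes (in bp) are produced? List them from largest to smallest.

Combined cut positions (sorted): 1468, 1849, 2040, 2464, 5222.
Circular molecule, 5 cuts → 5 fragments:
  1849 − 1468 = 381 bp
  2040 − 1849 = 191 bp
  2464 − 2040 = 424 bp
  5222 − 2464 = 2758 bp
  wrap: 7414 − 5222 + 1468 = 3660 bp
Sorted largest to smallest: 3660, 2758, 424, 381, 191 bp.

3660, 2758, 424, 381, 191 bp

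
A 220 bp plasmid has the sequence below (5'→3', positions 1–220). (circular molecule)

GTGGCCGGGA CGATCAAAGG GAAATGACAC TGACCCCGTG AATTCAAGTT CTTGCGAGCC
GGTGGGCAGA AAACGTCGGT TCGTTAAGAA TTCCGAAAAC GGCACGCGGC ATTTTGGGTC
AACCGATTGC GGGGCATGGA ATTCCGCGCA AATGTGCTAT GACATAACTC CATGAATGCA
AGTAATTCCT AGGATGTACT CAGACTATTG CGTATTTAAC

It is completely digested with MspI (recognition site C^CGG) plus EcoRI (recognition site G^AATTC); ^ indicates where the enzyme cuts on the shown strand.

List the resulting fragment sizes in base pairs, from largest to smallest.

MspI sites (CCGG) start at positions 5, 59.
MspI cuts after the first base of each site, so after positions 5, 59.
EcoRI sites (GAATTC) start at positions 40, 88, 139.
EcoRI cuts after the first base of each site, so after positions 40, 88, 139.
Combined cut positions: 5, 40, 59, 88, 139.
Circular molecule, 5 cuts → 5 fragments:
  6–40 → 35 bp
  41–59 → 19 bp
  60–88 → 29 bp
  89–139 → 51 bp
  140–220 then 1–5 → 81 + 5 = 86 bp
Sorted largest to smallest: 86, 51, 35, 29, 19 bp.

86, 51, 35, 29, 19 bp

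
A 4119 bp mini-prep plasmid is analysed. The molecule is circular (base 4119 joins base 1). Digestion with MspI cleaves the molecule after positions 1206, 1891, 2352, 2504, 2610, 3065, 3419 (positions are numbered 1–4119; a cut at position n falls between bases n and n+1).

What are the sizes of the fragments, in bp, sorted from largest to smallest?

1906, 685, 461, 455, 354, 152, 106 bp

Circular molecule, 7 cuts → 7 fragments:
  1891 − 1206 = 685 bp
  2352 − 1891 = 461 bp
  2504 − 2352 = 152 bp
  2610 − 2504 = 106 bp
  3065 − 2610 = 455 bp
  3419 − 3065 = 354 bp
  wrap: 4119 − 3419 + 1206 = 1906 bp
Sorted largest to smallest: 1906, 685, 461, 455, 354, 152, 106 bp.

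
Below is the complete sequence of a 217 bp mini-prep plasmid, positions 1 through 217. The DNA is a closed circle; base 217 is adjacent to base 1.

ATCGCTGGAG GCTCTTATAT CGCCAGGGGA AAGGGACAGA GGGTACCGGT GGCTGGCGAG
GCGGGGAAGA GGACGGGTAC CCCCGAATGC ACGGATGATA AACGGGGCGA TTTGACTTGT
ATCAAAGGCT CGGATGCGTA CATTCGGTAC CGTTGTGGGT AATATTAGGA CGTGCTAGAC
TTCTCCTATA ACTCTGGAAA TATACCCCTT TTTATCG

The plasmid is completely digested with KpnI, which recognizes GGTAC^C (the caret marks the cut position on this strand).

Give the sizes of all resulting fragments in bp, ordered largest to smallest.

KpnI sites (GGTACC) start at positions 42, 76, 146.
KpnI cuts after base 5 of each site (before the last base), so after positions 46, 80, 150.
Circular molecule, 3 cuts → 3 fragments:
  47–80 → 34 bp
  81–150 → 70 bp
  151–217 then 1–46 → 67 + 46 = 113 bp
Sorted largest to smallest: 113, 70, 34 bp.

113, 70, 34 bp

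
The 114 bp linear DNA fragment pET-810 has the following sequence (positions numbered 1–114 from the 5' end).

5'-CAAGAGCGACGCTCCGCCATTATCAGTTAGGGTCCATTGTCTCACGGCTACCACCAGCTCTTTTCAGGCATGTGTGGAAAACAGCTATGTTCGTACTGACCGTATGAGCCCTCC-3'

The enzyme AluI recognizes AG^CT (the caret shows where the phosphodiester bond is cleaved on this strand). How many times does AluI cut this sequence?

AGCT occurs starting at positions 56, 83.
AluI cuts at 2 sites.

2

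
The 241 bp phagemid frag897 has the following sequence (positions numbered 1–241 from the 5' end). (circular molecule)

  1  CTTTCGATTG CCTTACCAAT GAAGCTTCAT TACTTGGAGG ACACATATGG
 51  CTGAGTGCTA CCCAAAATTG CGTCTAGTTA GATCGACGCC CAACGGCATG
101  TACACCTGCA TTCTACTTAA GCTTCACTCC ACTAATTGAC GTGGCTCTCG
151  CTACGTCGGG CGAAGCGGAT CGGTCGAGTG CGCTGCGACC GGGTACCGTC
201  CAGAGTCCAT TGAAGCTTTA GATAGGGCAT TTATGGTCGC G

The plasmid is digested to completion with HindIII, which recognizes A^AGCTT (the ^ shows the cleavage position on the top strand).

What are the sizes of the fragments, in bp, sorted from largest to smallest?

97, 94, 50 bp

HindIII sites (AAGCTT) start at positions 22, 119, 213.
HindIII cuts after the first base of each site, so after positions 22, 119, 213.
Circular molecule, 3 cuts → 3 fragments:
  23–119 → 97 bp
  120–213 → 94 bp
  214–241 then 1–22 → 28 + 22 = 50 bp
Sorted largest to smallest: 97, 94, 50 bp.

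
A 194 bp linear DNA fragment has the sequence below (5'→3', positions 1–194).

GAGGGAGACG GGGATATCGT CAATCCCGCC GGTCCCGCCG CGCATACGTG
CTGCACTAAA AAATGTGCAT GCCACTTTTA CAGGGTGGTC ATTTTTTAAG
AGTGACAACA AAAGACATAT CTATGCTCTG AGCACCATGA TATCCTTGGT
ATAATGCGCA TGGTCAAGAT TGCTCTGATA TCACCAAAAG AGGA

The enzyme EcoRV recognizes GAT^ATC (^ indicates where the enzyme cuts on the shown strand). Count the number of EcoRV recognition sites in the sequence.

3

GATATC occurs starting at positions 13, 139, 177.
EcoRV cuts at 3 sites.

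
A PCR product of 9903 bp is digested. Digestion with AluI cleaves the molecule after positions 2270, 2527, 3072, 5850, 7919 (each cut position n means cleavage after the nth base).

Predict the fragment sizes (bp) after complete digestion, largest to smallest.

Linear molecule, 5 cuts → 6 fragments:
  2270 − 0 = 2270 bp
  2527 − 2270 = 257 bp
  3072 − 2527 = 545 bp
  5850 − 3072 = 2778 bp
  7919 − 5850 = 2069 bp
  9903 − 7919 = 1984 bp
Sorted largest to smallest: 2778, 2270, 2069, 1984, 545, 257 bp.

2778, 2270, 2069, 1984, 545, 257 bp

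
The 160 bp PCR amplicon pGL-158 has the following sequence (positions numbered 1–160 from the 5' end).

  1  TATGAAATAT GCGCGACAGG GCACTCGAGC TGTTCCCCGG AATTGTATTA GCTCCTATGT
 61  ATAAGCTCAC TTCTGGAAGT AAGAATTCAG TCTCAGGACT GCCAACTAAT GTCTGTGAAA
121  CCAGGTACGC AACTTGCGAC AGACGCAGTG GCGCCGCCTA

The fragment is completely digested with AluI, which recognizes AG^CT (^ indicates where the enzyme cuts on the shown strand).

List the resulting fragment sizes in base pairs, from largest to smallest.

AluI sites (AGCT) start at positions 28, 50, 64.
AluI cuts after base 2 of each site, so after positions 29, 51, 65.
Linear molecule, 3 cuts → 4 fragments:
  1–29 → 29 bp
  30–51 → 22 bp
  52–65 → 14 bp
  66–160 → 95 bp
Sorted largest to smallest: 95, 29, 22, 14 bp.

95, 29, 22, 14 bp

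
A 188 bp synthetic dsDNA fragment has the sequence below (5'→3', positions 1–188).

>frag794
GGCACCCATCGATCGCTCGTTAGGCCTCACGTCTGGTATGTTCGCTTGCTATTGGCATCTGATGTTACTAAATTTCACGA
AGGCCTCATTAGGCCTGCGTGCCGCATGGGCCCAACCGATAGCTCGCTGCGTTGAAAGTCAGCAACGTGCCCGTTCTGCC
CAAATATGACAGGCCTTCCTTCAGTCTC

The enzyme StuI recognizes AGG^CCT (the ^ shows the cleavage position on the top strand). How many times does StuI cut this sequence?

AGGCCT occurs starting at positions 22, 81, 91, 171.
StuI cuts at 4 sites.

4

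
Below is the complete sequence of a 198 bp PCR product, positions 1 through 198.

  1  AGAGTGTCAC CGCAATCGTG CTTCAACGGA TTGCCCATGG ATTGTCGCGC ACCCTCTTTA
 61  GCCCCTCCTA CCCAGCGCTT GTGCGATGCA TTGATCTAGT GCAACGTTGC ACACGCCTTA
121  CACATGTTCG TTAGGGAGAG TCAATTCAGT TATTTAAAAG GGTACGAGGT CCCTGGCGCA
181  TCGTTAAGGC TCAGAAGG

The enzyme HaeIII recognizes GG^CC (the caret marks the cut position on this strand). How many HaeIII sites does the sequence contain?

No occurrence of GGCC is present in the sequence.
HaeIII does not cut: 0 sites.

0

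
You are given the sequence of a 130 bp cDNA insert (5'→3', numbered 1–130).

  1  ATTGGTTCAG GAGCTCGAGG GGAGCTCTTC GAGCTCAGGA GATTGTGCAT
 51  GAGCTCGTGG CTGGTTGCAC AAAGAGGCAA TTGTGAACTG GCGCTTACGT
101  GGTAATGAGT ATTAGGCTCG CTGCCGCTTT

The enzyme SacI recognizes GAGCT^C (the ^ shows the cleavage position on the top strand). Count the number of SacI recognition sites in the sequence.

4

GAGCTC occurs starting at positions 11, 22, 31, 51.
SacI cuts at 4 sites.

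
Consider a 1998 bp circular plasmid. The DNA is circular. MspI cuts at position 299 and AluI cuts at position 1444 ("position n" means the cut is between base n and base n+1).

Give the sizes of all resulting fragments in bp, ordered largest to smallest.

1145, 853 bp

Combined cut positions (sorted): 299, 1444.
Circular molecule, 2 cuts → 2 fragments:
  1444 − 299 = 1145 bp
  wrap: 1998 − 1444 + 299 = 853 bp
Sorted largest to smallest: 1145, 853 bp.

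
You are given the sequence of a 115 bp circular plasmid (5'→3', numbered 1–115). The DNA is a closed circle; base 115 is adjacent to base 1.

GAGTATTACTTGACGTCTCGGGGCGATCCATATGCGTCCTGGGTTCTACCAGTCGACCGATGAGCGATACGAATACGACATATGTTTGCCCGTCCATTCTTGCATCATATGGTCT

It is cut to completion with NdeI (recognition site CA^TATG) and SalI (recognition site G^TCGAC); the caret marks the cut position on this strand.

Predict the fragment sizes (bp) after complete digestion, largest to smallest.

NdeI sites (CATATG) start at positions 29, 79, 106.
NdeI cuts after base 2 of each site, so after positions 30, 80, 107.
The SalI site (GTCGAC) starts at position 52.
SalI cuts after the first base of each site, so after position 52.
Combined cut positions: 30, 52, 80, 107.
Circular molecule, 4 cuts → 4 fragments:
  31–52 → 22 bp
  53–80 → 28 bp
  81–107 → 27 bp
  108–115 then 1–30 → 8 + 30 = 38 bp
Sorted largest to smallest: 38, 28, 27, 22 bp.

38, 28, 27, 22 bp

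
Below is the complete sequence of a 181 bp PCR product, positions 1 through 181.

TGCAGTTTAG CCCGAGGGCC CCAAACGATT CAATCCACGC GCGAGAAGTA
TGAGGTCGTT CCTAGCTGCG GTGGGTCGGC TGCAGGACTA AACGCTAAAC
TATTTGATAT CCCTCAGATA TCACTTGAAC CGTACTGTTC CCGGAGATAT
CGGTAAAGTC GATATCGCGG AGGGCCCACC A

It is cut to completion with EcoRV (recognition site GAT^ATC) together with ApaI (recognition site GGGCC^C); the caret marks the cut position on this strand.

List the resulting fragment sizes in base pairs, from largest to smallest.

88, 29, 20, 15, 13, 11, 5 bp

EcoRV sites (GATATC) start at positions 106, 117, 146, 161.
EcoRV cuts after base 3 of each site, so after positions 108, 119, 148, 163.
ApaI sites (GGGCCC) start at positions 16, 172.
ApaI cuts after base 5 of each site (before the last base), so after positions 20, 176.
Combined cut positions: 20, 108, 119, 148, 163, 176.
Linear molecule, 6 cuts → 7 fragments:
  1–20 → 20 bp
  21–108 → 88 bp
  109–119 → 11 bp
  120–148 → 29 bp
  149–163 → 15 bp
  164–176 → 13 bp
  177–181 → 5 bp
Sorted largest to smallest: 88, 29, 20, 15, 13, 11, 5 bp.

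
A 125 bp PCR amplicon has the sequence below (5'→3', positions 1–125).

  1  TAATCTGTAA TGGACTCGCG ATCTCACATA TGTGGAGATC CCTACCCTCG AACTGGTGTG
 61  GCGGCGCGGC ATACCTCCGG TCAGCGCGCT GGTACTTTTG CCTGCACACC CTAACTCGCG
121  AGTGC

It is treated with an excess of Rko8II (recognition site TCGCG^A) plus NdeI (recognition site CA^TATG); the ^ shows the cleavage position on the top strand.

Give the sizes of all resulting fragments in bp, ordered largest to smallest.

92, 20, 8, 5 bp

Rko8II sites (TCGCGA) start at positions 16, 116.
Rko8II cuts after base 5 of each site (before the last base), so after positions 20, 120.
The NdeI site (CATATG) starts at position 27.
NdeI cuts after base 2 of each site, so after position 28.
Combined cut positions: 20, 28, 120.
Linear molecule, 3 cuts → 4 fragments:
  1–20 → 20 bp
  21–28 → 8 bp
  29–120 → 92 bp
  121–125 → 5 bp
Sorted largest to smallest: 92, 20, 8, 5 bp.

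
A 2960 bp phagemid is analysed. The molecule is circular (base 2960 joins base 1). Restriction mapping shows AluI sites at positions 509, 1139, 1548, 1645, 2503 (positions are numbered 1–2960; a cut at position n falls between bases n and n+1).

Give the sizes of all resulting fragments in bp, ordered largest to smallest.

966, 858, 630, 409, 97 bp

Circular molecule, 5 cuts → 5 fragments:
  1139 − 509 = 630 bp
  1548 − 1139 = 409 bp
  1645 − 1548 = 97 bp
  2503 − 1645 = 858 bp
  wrap: 2960 − 2503 + 509 = 966 bp
Sorted largest to smallest: 966, 858, 630, 409, 97 bp.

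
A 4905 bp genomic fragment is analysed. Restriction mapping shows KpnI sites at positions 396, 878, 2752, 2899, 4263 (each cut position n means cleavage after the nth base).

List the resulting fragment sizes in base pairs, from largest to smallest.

Linear molecule, 5 cuts → 6 fragments:
  396 − 0 = 396 bp
  878 − 396 = 482 bp
  2752 − 878 = 1874 bp
  2899 − 2752 = 147 bp
  4263 − 2899 = 1364 bp
  4905 − 4263 = 642 bp
Sorted largest to smallest: 1874, 1364, 642, 482, 396, 147 bp.

1874, 1364, 642, 482, 396, 147 bp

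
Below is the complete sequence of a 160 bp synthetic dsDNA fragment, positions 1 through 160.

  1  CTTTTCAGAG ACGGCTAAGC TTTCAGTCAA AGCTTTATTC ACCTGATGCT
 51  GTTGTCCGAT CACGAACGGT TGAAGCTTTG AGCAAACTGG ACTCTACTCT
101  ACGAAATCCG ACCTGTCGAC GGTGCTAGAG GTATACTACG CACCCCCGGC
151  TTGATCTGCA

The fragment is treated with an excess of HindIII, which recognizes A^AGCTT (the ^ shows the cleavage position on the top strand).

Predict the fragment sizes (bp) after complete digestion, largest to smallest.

HindIII sites (AAGCTT) start at positions 17, 30, 73.
HindIII cuts after the first base of each site, so after positions 17, 30, 73.
Linear molecule, 3 cuts → 4 fragments:
  1–17 → 17 bp
  18–30 → 13 bp
  31–73 → 43 bp
  74–160 → 87 bp
Sorted largest to smallest: 87, 43, 17, 13 bp.

87, 43, 17, 13 bp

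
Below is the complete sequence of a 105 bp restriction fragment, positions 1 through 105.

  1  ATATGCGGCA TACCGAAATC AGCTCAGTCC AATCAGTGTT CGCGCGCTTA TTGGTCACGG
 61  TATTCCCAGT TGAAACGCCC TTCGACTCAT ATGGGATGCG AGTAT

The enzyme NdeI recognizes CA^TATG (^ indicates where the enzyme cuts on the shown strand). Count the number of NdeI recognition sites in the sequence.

1

CATATG occurs starting at position 88.
NdeI cuts at 1 site.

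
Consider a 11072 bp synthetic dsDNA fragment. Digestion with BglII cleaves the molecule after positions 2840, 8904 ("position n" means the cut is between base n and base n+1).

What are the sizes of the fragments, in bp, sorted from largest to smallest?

Linear molecule, 2 cuts → 3 fragments:
  2840 − 0 = 2840 bp
  8904 − 2840 = 6064 bp
  11072 − 8904 = 2168 bp
Sorted largest to smallest: 6064, 2840, 2168 bp.

6064, 2840, 2168 bp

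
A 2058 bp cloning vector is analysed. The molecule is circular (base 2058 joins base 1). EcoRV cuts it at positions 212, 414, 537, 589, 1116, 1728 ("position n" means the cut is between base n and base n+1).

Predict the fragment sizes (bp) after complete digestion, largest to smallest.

Circular molecule, 6 cuts → 6 fragments:
  414 − 212 = 202 bp
  537 − 414 = 123 bp
  589 − 537 = 52 bp
  1116 − 589 = 527 bp
  1728 − 1116 = 612 bp
  wrap: 2058 − 1728 + 212 = 542 bp
Sorted largest to smallest: 612, 542, 527, 202, 123, 52 bp.

612, 542, 527, 202, 123, 52 bp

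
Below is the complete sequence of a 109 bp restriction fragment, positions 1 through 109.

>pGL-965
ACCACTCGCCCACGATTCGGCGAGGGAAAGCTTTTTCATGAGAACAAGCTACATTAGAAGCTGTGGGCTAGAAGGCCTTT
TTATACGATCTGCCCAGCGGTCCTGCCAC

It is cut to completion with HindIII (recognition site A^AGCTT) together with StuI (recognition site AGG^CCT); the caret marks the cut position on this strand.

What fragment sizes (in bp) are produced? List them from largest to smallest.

47, 34, 28 bp

The HindIII site (AAGCTT) starts at position 28.
HindIII cuts after the first base of each site, so after position 28.
The StuI site (AGGCCT) starts at position 73.
StuI cuts after base 3 of each site, so after position 75.
Combined cut positions: 28, 75.
Linear molecule, 2 cuts → 3 fragments:
  1–28 → 28 bp
  29–75 → 47 bp
  76–109 → 34 bp
Sorted largest to smallest: 47, 34, 28 bp.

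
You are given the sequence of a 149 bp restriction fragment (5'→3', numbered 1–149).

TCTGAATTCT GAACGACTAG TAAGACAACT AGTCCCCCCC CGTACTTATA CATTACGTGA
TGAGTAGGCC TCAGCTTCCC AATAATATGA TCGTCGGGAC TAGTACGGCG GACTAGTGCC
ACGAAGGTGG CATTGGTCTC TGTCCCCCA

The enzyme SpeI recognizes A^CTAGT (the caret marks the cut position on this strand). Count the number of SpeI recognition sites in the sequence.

ACTAGT occurs starting at positions 16, 28, 99, 112.
SpeI cuts at 4 sites.

4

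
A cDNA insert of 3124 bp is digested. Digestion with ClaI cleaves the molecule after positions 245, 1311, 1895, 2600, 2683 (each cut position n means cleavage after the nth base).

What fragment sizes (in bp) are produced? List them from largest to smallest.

Linear molecule, 5 cuts → 6 fragments:
  245 − 0 = 245 bp
  1311 − 245 = 1066 bp
  1895 − 1311 = 584 bp
  2600 − 1895 = 705 bp
  2683 − 2600 = 83 bp
  3124 − 2683 = 441 bp
Sorted largest to smallest: 1066, 705, 584, 441, 245, 83 bp.

1066, 705, 584, 441, 245, 83 bp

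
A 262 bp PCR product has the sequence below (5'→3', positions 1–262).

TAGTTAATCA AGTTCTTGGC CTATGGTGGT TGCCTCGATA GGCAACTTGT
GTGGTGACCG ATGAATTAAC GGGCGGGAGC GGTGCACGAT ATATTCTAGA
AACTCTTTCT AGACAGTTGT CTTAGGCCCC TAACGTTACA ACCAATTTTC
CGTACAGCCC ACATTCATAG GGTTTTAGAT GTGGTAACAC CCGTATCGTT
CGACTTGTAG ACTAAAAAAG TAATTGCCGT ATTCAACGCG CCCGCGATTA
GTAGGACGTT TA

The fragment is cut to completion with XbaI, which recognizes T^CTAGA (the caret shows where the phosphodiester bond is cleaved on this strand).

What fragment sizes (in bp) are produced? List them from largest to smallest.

XbaI sites (TCTAGA) start at positions 95, 108.
XbaI cuts after the first base of each site, so after positions 95, 108.
Linear molecule, 2 cuts → 3 fragments:
  1–95 → 95 bp
  96–108 → 13 bp
  109–262 → 154 bp
Sorted largest to smallest: 154, 95, 13 bp.

154, 95, 13 bp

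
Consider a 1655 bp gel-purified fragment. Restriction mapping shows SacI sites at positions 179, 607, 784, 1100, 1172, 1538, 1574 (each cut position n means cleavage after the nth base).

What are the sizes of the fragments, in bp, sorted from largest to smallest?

428, 366, 316, 179, 177, 81, 72, 36 bp

Linear molecule, 7 cuts → 8 fragments:
  179 − 0 = 179 bp
  607 − 179 = 428 bp
  784 − 607 = 177 bp
  1100 − 784 = 316 bp
  1172 − 1100 = 72 bp
  1538 − 1172 = 366 bp
  1574 − 1538 = 36 bp
  1655 − 1574 = 81 bp
Sorted largest to smallest: 428, 366, 316, 179, 177, 81, 72, 36 bp.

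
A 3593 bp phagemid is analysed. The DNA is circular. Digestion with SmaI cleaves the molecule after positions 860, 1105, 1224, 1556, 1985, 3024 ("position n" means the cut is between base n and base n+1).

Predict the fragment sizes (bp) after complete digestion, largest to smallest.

Circular molecule, 6 cuts → 6 fragments:
  1105 − 860 = 245 bp
  1224 − 1105 = 119 bp
  1556 − 1224 = 332 bp
  1985 − 1556 = 429 bp
  3024 − 1985 = 1039 bp
  wrap: 3593 − 3024 + 860 = 1429 bp
Sorted largest to smallest: 1429, 1039, 429, 332, 245, 119 bp.

1429, 1039, 429, 332, 245, 119 bp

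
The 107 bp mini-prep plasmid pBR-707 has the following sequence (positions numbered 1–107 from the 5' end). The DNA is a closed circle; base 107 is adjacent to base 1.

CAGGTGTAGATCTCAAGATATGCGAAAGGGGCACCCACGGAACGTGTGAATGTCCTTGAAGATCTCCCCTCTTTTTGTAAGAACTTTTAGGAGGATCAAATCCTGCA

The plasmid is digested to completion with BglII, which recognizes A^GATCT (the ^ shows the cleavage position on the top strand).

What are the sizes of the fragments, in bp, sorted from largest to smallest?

55, 52 bp

BglII sites (AGATCT) start at positions 8, 60.
BglII cuts after the first base of each site, so after positions 8, 60.
Circular molecule, 2 cuts → 2 fragments:
  9–60 → 52 bp
  61–107 then 1–8 → 47 + 8 = 55 bp
Sorted largest to smallest: 55, 52 bp.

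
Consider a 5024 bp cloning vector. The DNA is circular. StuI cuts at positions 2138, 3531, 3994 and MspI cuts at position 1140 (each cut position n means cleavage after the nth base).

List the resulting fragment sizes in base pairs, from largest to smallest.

2170, 1393, 998, 463 bp

Combined cut positions (sorted): 1140, 2138, 3531, 3994.
Circular molecule, 4 cuts → 4 fragments:
  2138 − 1140 = 998 bp
  3531 − 2138 = 1393 bp
  3994 − 3531 = 463 bp
  wrap: 5024 − 3994 + 1140 = 2170 bp
Sorted largest to smallest: 2170, 1393, 998, 463 bp.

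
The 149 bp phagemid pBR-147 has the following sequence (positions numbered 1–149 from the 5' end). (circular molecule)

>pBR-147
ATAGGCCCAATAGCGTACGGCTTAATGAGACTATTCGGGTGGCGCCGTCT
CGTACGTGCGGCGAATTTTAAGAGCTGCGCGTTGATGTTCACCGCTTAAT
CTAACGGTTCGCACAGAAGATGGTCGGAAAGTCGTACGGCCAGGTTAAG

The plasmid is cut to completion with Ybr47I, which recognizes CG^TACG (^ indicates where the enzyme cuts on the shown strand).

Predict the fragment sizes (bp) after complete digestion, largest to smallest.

82, 37, 30 bp

Ybr47I sites (CGTACG) start at positions 14, 51, 133.
Ybr47I cuts after base 2 of each site, so after positions 15, 52, 134.
Circular molecule, 3 cuts → 3 fragments:
  16–52 → 37 bp
  53–134 → 82 bp
  135–149 then 1–15 → 15 + 15 = 30 bp
Sorted largest to smallest: 82, 37, 30 bp.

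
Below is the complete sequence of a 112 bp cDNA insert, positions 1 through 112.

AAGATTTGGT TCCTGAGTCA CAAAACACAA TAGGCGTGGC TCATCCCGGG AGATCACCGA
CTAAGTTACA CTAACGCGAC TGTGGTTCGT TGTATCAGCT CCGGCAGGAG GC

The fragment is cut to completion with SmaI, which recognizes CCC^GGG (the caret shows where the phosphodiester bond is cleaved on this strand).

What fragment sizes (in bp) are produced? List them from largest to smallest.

65, 47 bp

The SmaI site (CCCGGG) starts at position 45.
SmaI cuts after base 3 of each site, so after position 47.
Linear molecule, 1 cut → 2 fragments:
  1–47 → 47 bp
  48–112 → 65 bp
Sorted largest to smallest: 65, 47 bp.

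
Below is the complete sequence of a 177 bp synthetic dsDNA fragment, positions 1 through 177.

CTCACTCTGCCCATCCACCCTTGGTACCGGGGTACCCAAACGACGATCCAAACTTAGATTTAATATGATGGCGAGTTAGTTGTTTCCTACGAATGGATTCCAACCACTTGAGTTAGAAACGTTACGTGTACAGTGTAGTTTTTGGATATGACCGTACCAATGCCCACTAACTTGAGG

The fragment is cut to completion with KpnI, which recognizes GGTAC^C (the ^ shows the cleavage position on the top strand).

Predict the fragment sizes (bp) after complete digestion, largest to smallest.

KpnI sites (GGTACC) start at positions 23, 31.
KpnI cuts after base 5 of each site (before the last base), so after positions 27, 35.
Linear molecule, 2 cuts → 3 fragments:
  1–27 → 27 bp
  28–35 → 8 bp
  36–177 → 142 bp
Sorted largest to smallest: 142, 27, 8 bp.

142, 27, 8 bp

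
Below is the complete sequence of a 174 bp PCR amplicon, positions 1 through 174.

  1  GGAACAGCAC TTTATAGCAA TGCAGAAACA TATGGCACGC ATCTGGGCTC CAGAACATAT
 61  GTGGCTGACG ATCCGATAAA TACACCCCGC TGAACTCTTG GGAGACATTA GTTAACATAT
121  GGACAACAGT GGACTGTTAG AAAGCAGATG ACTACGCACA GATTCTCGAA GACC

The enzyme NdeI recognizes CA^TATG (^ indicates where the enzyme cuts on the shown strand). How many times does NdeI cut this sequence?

3

CATATG occurs starting at positions 29, 56, 116.
NdeI cuts at 3 sites.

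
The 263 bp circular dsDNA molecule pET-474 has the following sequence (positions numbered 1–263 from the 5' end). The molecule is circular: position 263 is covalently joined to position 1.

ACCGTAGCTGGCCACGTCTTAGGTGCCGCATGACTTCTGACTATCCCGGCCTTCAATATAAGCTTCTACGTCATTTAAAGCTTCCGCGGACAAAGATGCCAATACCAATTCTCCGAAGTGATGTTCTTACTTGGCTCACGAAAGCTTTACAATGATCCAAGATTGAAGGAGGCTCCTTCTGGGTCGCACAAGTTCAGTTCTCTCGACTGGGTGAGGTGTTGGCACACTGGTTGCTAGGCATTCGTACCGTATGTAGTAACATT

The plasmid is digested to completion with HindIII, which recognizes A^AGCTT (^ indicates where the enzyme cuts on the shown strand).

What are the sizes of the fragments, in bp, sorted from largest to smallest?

181, 64, 18 bp

HindIII sites (AAGCTT) start at positions 60, 78, 142.
HindIII cuts after the first base of each site, so after positions 60, 78, 142.
Circular molecule, 3 cuts → 3 fragments:
  61–78 → 18 bp
  79–142 → 64 bp
  143–263 then 1–60 → 121 + 60 = 181 bp
Sorted largest to smallest: 181, 64, 18 bp.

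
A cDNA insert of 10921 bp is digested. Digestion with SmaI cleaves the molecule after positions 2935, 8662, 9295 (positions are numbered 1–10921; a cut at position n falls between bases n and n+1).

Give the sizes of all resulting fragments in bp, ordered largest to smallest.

5727, 2935, 1626, 633 bp

Linear molecule, 3 cuts → 4 fragments:
  2935 − 0 = 2935 bp
  8662 − 2935 = 5727 bp
  9295 − 8662 = 633 bp
  10921 − 9295 = 1626 bp
Sorted largest to smallest: 5727, 2935, 1626, 633 bp.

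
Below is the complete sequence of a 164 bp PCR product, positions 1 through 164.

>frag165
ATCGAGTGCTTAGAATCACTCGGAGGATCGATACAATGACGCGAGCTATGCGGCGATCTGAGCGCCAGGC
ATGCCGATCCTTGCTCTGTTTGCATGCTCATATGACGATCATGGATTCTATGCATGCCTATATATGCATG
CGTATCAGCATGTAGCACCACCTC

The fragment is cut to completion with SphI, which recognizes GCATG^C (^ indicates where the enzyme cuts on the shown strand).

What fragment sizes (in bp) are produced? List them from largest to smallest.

73, 30, 24, 23, 14 bp

SphI sites (GCATGC) start at positions 69, 92, 122, 136.
SphI cuts after base 5 of each site (before the last base), so after positions 73, 96, 126, 140.
Linear molecule, 4 cuts → 5 fragments:
  1–73 → 73 bp
  74–96 → 23 bp
  97–126 → 30 bp
  127–140 → 14 bp
  141–164 → 24 bp
Sorted largest to smallest: 73, 30, 24, 23, 14 bp.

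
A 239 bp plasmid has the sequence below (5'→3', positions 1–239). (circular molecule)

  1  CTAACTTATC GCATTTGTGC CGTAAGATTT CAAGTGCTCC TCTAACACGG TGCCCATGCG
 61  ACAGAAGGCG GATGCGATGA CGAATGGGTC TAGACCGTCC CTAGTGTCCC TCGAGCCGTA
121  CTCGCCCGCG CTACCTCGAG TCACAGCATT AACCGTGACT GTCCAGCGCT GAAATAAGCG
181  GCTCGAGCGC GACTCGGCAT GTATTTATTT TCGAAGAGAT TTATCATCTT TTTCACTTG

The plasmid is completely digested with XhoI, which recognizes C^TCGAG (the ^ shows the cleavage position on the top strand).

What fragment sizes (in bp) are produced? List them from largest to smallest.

167, 47, 25 bp

XhoI sites (CTCGAG) start at positions 110, 135, 182.
XhoI cuts after the first base of each site, so after positions 110, 135, 182.
Circular molecule, 3 cuts → 3 fragments:
  111–135 → 25 bp
  136–182 → 47 bp
  183–239 then 1–110 → 57 + 110 = 167 bp
Sorted largest to smallest: 167, 47, 25 bp.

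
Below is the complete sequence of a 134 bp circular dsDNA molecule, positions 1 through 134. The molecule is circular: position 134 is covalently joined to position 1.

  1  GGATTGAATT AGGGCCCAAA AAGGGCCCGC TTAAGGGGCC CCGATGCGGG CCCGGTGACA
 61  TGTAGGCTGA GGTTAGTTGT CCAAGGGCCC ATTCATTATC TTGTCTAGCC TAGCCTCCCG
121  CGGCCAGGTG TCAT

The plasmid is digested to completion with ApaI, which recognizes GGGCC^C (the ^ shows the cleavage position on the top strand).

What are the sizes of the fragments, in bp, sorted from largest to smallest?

61, 37, 13, 12, 11 bp

ApaI sites (GGGCCC) start at positions 12, 23, 36, 48, 85.
ApaI cuts after base 5 of each site (before the last base), so after positions 16, 27, 40, 52, 89.
Circular molecule, 5 cuts → 5 fragments:
  17–27 → 11 bp
  28–40 → 13 bp
  41–52 → 12 bp
  53–89 → 37 bp
  90–134 then 1–16 → 45 + 16 = 61 bp
Sorted largest to smallest: 61, 37, 13, 12, 11 bp.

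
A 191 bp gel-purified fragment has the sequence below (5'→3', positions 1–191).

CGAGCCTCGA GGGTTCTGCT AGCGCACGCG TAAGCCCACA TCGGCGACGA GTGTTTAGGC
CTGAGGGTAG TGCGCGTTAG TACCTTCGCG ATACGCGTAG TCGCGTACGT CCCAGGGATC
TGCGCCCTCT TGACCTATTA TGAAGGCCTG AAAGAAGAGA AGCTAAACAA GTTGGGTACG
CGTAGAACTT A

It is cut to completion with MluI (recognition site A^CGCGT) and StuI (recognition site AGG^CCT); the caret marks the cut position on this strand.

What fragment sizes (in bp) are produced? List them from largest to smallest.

53, 34, 33, 32, 26, 13 bp

MluI sites (ACGCGT) start at positions 26, 93, 178.
MluI cuts after the first base of each site, so after positions 26, 93, 178.
StuI sites (AGGCCT) start at positions 57, 144.
StuI cuts after base 3 of each site, so after positions 59, 146.
Combined cut positions: 26, 59, 93, 146, 178.
Linear molecule, 5 cuts → 6 fragments:
  1–26 → 26 bp
  27–59 → 33 bp
  60–93 → 34 bp
  94–146 → 53 bp
  147–178 → 32 bp
  179–191 → 13 bp
Sorted largest to smallest: 53, 34, 33, 32, 26, 13 bp.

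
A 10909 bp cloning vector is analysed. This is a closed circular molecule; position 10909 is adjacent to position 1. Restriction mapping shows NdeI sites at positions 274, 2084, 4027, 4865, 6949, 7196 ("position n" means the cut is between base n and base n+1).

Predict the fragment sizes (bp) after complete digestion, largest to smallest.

Circular molecule, 6 cuts → 6 fragments:
  2084 − 274 = 1810 bp
  4027 − 2084 = 1943 bp
  4865 − 4027 = 838 bp
  6949 − 4865 = 2084 bp
  7196 − 6949 = 247 bp
  wrap: 10909 − 7196 + 274 = 3987 bp
Sorted largest to smallest: 3987, 2084, 1943, 1810, 838, 247 bp.

3987, 2084, 1943, 1810, 838, 247 bp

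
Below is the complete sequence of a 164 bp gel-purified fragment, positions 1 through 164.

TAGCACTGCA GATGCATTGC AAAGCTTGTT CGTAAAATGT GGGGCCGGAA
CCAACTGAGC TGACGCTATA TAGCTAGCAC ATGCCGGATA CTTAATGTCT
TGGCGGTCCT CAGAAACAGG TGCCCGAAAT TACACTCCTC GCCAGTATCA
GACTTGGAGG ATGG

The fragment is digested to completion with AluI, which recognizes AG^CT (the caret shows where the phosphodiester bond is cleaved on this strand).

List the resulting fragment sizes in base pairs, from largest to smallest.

AluI sites (AGCT) start at positions 23, 58, 72.
AluI cuts after base 2 of each site, so after positions 24, 59, 73.
Linear molecule, 3 cuts → 4 fragments:
  1–24 → 24 bp
  25–59 → 35 bp
  60–73 → 14 bp
  74–164 → 91 bp
Sorted largest to smallest: 91, 35, 24, 14 bp.

91, 35, 24, 14 bp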